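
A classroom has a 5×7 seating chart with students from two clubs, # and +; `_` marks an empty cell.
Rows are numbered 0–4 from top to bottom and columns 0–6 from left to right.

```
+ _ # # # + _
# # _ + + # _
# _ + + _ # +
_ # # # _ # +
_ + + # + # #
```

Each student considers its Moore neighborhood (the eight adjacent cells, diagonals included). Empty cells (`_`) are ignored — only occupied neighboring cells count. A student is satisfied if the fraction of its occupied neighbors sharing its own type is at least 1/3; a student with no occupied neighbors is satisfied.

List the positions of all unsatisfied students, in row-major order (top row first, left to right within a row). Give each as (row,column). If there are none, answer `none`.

Row 0: (0,0)+ 0/2 unhappy · (0,2)# 2/3 ok · (0,3)# 2/4 ok · (0,4)# 2/5 ok · (0,5)+ 1/3 ok
Row 1: (1,0)# 2/3 ok · (1,1)# 3/5 ok · (1,3)+ 3/6 ok · (1,4)+ 3/7 ok · (1,5)# 2/5 ok
Row 2: (2,0)# 3/3 ok · (2,2)+ 2/6 ok · (2,3)+ 3/5 ok · (2,5)# 2/5 ok · (2,6)+ 1/4 unhappy
Row 3: (3,1)# 2/5 ok · (3,2)# 3/7 ok · (3,3)# 2/6 ok · (3,5)# 3/6 ok · (3,6)+ 1/5 unhappy
Row 4: (4,1)+ 1/3 ok · (4,2)+ 1/5 unhappy · (4,3)# 2/4 ok · (4,4)+ 0/4 unhappy · (4,5)# 2/4 ok · (4,6)# 2/3 ok

(0,0), (2,6), (3,6), (4,2), (4,4)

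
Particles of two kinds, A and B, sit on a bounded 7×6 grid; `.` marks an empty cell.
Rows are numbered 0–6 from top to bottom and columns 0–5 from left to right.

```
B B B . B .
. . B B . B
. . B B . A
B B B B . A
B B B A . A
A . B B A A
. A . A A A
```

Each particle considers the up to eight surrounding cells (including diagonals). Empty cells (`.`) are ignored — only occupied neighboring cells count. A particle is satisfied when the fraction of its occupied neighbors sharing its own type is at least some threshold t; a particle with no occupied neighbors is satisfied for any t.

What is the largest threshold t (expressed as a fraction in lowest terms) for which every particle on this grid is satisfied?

1/6

Row 0: (0,0)B 1/1 · (0,1)B 3/3 · (0,2)B 3/3 · (0,4)B 2/2
Row 1: (1,2)B 5/5 · (1,3)B 5/5 · (1,5)B 1/2
Row 2: (2,2)B 6/6 · (2,3)B 5/5 · (2,5)A 1/2
Row 3: (3,0)B 3/3 · (3,1)B 6/6 · (3,2)B 6/7 · (3,3)B 4/5 · (3,5)A 2/2
Row 4: (4,0)B 3/4 · (4,1)B 6/7 · (4,2)B 6/7 · (4,3)A 1/6 · (4,5)A 3/3
Row 5: (5,0)A 1/3 · (5,2)B 3/6 · (5,3)B 2/6 · (5,4)A 6/7 · (5,5)A 4/4
Row 6: (6,1)A 1/2 · (6,3)A 2/4 · (6,4)A 4/5 · (6,5)A 3/3
The smallest same-type fraction is 1/6 at (4,3), which reduces to 1/6. Any threshold above that leaves this particle unsatisfied.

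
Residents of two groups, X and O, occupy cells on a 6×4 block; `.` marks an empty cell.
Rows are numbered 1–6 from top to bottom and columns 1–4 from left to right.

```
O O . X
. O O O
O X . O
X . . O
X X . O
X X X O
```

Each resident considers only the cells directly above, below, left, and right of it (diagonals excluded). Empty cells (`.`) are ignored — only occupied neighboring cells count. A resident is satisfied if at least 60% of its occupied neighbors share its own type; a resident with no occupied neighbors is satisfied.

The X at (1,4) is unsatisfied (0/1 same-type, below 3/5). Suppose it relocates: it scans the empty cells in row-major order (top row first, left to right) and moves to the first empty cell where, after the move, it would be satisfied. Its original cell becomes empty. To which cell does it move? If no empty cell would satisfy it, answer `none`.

(4,2)

Vacating (1,4). Empty cells in order:
  (1,3): 0/2 same-type → still unsatisfied.
  (2,1): 0/3 same-type → still unsatisfied.
  (3,3): 1/3 same-type → still unsatisfied.
  (4,2): 3/3 same-type → satisfied — stop here.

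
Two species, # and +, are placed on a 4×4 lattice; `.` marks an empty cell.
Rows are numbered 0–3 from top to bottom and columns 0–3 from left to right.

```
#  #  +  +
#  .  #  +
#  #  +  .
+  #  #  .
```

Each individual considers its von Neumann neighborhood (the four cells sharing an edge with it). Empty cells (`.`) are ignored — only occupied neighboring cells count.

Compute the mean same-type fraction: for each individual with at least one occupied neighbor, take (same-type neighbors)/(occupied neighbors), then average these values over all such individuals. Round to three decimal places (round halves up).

Row 0: (0,0)# 2/2 · (0,1)# 1/2 · (0,2)+ 1/3 · (0,3)+ 2/2
Row 1: (1,0)# 2/2 · (1,2)# 0/3 · (1,3)+ 1/2
Row 2: (2,0)# 2/3 · (2,1)# 2/3 · (2,2)+ 0/3
Row 3: (3,0)+ 0/2 · (3,1)# 2/3 · (3,2)# 1/2
Sum over 13 individuals: 2/2 + 1/2 + 1/3 + 2/2 + 2/2 + 0/3 + 1/2 + 2/3 + 2/3 + 0/3 + 0/2 + 2/3 + 1/2 = 41/6; mean = 41/6 ÷ 13 = 41/78 = 0.525641… → 0.526.

0.526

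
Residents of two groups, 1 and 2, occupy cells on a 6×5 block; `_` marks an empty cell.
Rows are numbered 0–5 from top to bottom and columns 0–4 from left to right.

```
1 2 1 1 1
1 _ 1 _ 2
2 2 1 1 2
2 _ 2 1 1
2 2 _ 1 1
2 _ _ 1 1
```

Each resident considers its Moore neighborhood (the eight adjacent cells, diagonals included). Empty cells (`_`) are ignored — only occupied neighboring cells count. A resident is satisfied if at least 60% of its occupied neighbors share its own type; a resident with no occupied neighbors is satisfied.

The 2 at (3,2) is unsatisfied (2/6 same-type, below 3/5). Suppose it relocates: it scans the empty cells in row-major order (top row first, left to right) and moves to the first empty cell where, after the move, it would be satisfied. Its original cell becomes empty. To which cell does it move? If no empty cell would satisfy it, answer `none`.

(3,1)

Vacating (3,2). Empty cells in order:
  (1,1): 3/8 same-type → still unsatisfied.
  (1,3): 2/8 same-type → still unsatisfied.
  (3,1): 5/6 same-type → satisfied — stop here.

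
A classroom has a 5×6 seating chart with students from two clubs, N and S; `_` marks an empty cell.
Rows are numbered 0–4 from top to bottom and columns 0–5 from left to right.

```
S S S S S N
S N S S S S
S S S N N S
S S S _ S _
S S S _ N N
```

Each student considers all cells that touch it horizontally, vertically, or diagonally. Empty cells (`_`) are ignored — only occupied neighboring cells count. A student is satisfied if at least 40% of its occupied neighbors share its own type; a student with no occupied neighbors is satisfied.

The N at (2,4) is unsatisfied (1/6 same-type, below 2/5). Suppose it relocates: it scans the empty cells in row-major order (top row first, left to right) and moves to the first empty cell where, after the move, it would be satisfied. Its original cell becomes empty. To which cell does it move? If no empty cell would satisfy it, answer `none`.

(3,5)

Vacating (2,4). Empty cells in order:
  (3,3): 2/6 same-type → still unsatisfied.
  (3,5): 2/4 same-type → satisfied — stop here.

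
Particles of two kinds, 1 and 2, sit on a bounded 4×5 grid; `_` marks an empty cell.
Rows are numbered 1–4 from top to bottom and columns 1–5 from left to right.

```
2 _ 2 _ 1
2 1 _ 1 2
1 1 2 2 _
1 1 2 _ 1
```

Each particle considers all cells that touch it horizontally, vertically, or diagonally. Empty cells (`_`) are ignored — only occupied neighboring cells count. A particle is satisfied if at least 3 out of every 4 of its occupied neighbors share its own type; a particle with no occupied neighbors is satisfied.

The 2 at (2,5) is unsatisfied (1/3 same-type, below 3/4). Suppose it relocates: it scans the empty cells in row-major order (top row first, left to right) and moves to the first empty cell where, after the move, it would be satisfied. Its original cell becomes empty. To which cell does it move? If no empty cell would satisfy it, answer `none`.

Vacating (2,5). Empty cells in order:
  (1,2): 3/4 same-type → satisfied — stop here.

(1,2)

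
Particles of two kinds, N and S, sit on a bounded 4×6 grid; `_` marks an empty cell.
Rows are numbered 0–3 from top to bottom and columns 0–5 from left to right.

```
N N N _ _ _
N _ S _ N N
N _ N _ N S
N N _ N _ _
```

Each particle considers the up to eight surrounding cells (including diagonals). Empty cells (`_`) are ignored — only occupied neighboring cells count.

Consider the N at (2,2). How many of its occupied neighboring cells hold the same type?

Occupied neighbors of (2,2): (1,2)=S, (3,1)=N, (3,3)=N.
Same type (N): 2 of 3.

2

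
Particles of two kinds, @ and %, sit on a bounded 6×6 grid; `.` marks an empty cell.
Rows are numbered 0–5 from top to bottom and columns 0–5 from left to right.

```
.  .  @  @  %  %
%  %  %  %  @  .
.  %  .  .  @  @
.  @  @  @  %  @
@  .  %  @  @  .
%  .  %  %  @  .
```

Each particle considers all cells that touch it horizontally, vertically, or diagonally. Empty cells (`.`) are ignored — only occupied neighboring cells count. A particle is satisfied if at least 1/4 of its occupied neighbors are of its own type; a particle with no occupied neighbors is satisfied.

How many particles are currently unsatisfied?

2

(0,2)@ 1/4 ok
(0,3)@ 2/5 ok
(0,4)% 2/4 ok
(0,5)% 1/2 ok
(1,0)% 2/2 ok
(1,1)% 3/4 ok
(1,2)% 3/5 ok
(1,3)% 2/6 ok
(1,4)@ 3/6 ok
(2,1)% 3/5 ok
(2,4)@ 4/6 ok
(2,5)@ 3/4 ok
(3,1)@ 2/4 ok
(3,2)@ 3/5 ok
(3,3)@ 4/6 ok
(3,4)% 0/6 unhappy
(3,5)@ 3/4 ok
(4,0)@ 1/2 ok
(4,2)% 2/6 ok
(4,3)@ 4/8 ok
(4,4)@ 4/6 ok
(5,0)% 0/1 unhappy
(5,2)% 2/3 ok
(5,3)% 2/5 ok
(5,4)@ 2/3 ok
Unsatisfied: (3,4), (5,0) — 2 in total.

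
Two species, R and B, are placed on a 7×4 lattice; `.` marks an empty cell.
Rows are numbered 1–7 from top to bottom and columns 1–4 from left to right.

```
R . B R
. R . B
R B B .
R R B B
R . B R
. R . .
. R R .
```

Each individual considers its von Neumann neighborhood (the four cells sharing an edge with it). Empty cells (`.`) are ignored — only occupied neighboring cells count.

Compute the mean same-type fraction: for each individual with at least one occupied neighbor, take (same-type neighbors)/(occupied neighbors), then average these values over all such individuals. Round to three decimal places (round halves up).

(1,1)R — no occupied neighbors
(1,3)B 0/1
(1,4)R 0/2
(2,2)R 0/1
(2,4)B 0/1
(3,1)R 1/2
(3,2)B 1/4
(3,3)B 2/2
(4,1)R 3/3
(4,2)R 1/3
(4,3)B 3/4
(4,4)B 1/2
(5,1)R 1/1
(5,3)B 1/2
(5,4)R 0/2
(6,2)R 1/1
(7,2)R 2/2
(7,3)R 1/1
Sum over 17 individuals: 0/1 + 0/2 + 0/1 + 0/1 + 1/2 + 1/4 + 2/2 + 3/3 + 1/3 + 3/4 + 1/2 + 1/1 + 1/2 + 0/2 + 1/1 + 2/2 + 1/1 = 53/6; mean = 53/6 ÷ 17 = 53/102 = 0.519607… → 0.520.

0.520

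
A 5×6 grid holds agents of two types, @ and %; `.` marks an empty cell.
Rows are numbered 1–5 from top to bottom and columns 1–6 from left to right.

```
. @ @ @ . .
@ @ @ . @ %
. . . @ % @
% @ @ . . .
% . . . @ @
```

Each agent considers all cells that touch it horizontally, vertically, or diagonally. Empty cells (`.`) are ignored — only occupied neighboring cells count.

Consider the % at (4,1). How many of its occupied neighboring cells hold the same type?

1

Occupied neighbors of (4,1): (4,2)=@, (5,1)=%.
Same type (%): 1 of 2.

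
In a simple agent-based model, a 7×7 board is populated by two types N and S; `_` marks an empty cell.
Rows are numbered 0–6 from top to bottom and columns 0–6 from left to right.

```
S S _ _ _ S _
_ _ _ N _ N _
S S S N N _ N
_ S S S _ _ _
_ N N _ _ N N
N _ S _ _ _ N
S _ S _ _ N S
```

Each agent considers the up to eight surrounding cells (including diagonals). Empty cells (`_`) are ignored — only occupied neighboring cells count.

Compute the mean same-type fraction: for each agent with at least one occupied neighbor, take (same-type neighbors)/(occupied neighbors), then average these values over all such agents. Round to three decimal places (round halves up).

0.619

(0,0)S 1/1
(0,1)S 1/1
(0,5)S 0/1
(1,3)N 2/3
(1,5)N 2/3
(2,0)S 2/2
(2,1)S 4/4
(2,2)S 4/6
(2,3)N 2/5
(2,4)N 3/4
(2,6)N 1/1
(3,1)S 4/6
(3,2)S 4/7
(3,3)S 2/5
(4,1)N 2/5
(4,2)N 1/5
(4,5)N 2/2
(4,6)N 2/2
(5,0)N 1/2
(5,2)S 1/3
(5,6)N 3/4
(6,0)S 0/1
(6,2)S 1/1
(6,5)N 1/2
(6,6)S 0/2
Sum over 25 agents: 1/1 + 1/1 + 0/1 + 2/3 + 2/3 + 2/2 + 4/4 + 4/6 + 2/5 + 3/4 + 1/1 + 4/6 + 4/7 + 2/5 + 2/5 + 1/5 + 2/2 + 2/2 + 1/2 + 1/3 + 3/4 + 0/1 + 1/1 + 1/2 + 0/2 = 1083/70; mean = 1083/70 ÷ 25 = 1083/1750 = 0.618857… → 0.619.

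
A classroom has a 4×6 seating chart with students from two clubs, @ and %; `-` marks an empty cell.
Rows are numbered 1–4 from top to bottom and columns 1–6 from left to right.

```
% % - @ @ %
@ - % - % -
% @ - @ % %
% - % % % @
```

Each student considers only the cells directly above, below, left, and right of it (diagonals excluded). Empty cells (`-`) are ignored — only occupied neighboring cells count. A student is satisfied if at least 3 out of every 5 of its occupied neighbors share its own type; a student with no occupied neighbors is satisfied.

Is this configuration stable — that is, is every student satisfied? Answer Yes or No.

No

Row 1: (1,1)% 1/2 ✗ · (1,2)% 1/1 ✓ · (1,4)@ 1/1 ✓ · (1,5)@ 1/3 ✗ · (1,6)% 0/1 ✗
Row 2: (2,1)@ 0/2 ✗ · (2,3)% 0/0 ✓ · (2,5)% 1/2 ✗
Row 3: (3,1)% 1/3 ✗ · (3,2)@ 0/1 ✗ · (3,4)@ 0/2 ✗ · (3,5)% 3/4 ✓ · (3,6)% 1/2 ✗
Row 4: (4,1)% 1/1 ✓ · (4,3)% 1/1 ✓ · (4,4)% 2/3 ✓ · (4,5)% 2/3 ✓ · (4,6)@ 0/2 ✗
For instance (1,1) has only 1/2 same-type neighbors, below 3/5.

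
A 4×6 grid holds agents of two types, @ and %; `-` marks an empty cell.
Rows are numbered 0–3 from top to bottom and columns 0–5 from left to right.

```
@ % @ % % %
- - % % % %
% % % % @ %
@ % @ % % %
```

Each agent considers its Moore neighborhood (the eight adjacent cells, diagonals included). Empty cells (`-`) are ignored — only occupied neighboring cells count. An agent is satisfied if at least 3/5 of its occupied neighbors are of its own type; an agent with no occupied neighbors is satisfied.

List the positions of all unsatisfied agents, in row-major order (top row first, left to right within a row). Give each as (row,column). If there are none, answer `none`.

(0,0), (0,1), (0,2), (2,4), (3,0), (3,2)

Row 0: (0,0)@ 0/1 ✗ · (0,1)% 1/3 ✗ · (0,2)@ 0/4 ✗ · (0,3)% 4/5 ✓ · (0,4)% 5/5 ✓ · (0,5)% 3/3 ✓
Row 1: (1,2)% 6/7 ✓ · (1,3)% 6/8 ✓ · (1,4)% 7/8 ✓ · (1,5)% 4/5 ✓
Row 2: (2,0)% 2/3 ✓ · (2,1)% 4/6 ✓ · (2,2)% 6/7 ✓ · (2,3)% 6/8 ✓ · (2,4)@ 0/8 ✗ · (2,5)% 4/5 ✓
Row 3: (3,0)@ 0/3 ✗ · (3,1)% 3/5 ✓ · (3,2)@ 0/5 ✗ · (3,3)% 3/5 ✓ · (3,4)% 4/5 ✓ · (3,5)% 2/3 ✓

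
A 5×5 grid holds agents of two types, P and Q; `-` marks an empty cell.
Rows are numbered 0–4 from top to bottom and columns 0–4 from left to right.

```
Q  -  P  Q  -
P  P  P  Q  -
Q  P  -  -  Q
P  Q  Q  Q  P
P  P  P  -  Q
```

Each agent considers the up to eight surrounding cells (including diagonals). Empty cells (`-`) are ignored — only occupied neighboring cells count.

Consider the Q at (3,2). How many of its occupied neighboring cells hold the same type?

Occupied neighbors of (3,2): (2,1)=P, (3,1)=Q, (3,3)=Q, (4,1)=P, (4,2)=P.
Same type (Q): 2 of 5.

2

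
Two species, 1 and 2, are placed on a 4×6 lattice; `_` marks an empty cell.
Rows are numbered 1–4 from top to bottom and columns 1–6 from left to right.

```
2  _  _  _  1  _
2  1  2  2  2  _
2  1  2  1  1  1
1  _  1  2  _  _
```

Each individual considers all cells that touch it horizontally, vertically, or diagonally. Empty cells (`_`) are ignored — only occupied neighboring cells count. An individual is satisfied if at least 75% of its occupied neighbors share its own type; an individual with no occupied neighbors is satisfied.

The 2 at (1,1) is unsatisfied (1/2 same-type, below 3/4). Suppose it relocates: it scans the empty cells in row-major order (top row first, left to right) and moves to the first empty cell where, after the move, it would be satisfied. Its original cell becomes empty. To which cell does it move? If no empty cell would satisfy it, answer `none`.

(1,4)

Vacating (1,1). Empty cells in order:
  (1,2): 2/3 same-type → still unsatisfied.
  (1,3): 2/3 same-type → still unsatisfied.
  (1,4): 3/4 same-type → satisfied — stop here.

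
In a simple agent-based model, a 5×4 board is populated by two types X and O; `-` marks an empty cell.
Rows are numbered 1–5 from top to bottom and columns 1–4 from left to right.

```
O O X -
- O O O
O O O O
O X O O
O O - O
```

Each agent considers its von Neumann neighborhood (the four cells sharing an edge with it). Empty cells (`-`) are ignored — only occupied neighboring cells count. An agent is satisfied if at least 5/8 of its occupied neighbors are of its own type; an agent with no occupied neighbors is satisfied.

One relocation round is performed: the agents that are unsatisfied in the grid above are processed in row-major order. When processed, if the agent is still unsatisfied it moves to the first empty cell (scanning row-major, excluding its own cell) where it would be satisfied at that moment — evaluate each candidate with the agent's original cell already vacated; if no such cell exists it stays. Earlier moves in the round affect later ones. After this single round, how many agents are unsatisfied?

Initially unsatisfied (in order): (1,3), (4,2), (5,2).
  (1,3): no empty cell satisfies it; stays.
  (4,2): no empty cell satisfies it; stays.
  (5,2) → (2,1).
Resulting grid:
O O X -
O O O O
O O O O
O X O O
O - - O
Unsatisfied now: (1,3), (4,2).

2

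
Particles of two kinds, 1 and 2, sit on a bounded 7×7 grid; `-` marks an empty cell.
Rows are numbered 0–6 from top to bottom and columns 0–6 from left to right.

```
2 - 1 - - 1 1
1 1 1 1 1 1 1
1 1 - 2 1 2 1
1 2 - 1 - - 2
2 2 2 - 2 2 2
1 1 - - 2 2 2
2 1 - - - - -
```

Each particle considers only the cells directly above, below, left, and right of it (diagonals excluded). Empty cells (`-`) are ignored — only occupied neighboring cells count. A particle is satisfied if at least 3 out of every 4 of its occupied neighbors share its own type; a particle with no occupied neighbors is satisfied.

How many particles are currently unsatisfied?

(0,0)2 0/1 not
(0,2)1 1/1 satisfied
(0,5)1 2/2 satisfied
(0,6)1 2/2 satisfied
(1,0)1 2/3 not
(1,1)1 3/3 satisfied
(1,2)1 3/3 satisfied
(1,3)1 2/3 not
(1,4)1 3/3 satisfied
(1,5)1 3/4 satisfied
(1,6)1 3/3 satisfied
(2,0)1 3/3 satisfied
(2,1)1 2/3 not
(2,3)2 0/3 not
(2,4)1 1/3 not
(2,5)2 0/3 not
(2,6)1 1/3 not
(3,0)1 1/3 not
(3,1)2 1/3 not
(3,3)1 0/1 not
(3,6)2 1/2 not
(4,0)2 1/3 not
(4,1)2 3/4 satisfied
(4,2)2 1/1 satisfied
(4,4)2 2/2 satisfied
(4,5)2 3/3 satisfied
(4,6)2 3/3 satisfied
(5,0)1 1/3 not
(5,1)1 2/3 not
(5,4)2 2/2 satisfied
(5,5)2 3/3 satisfied
(5,6)2 2/2 satisfied
(6,0)2 0/2 not
(6,1)1 1/2 not
Unsatisfied: (0,0), (1,0), (1,3), (2,1), (2,3), (2,4), (2,5), (2,6), (3,0), (3,1), (3,3), (3,6), (4,0), (5,0), (5,1), (6,0), (6,1) — 17 in total.

17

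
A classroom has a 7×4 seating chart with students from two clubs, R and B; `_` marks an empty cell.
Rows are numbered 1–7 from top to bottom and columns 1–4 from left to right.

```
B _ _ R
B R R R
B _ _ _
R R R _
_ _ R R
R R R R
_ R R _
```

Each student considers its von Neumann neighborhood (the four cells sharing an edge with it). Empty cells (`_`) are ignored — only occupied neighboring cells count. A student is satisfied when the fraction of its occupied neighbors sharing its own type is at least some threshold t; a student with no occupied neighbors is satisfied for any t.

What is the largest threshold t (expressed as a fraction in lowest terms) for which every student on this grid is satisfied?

1/2

(1,1)B 1/1
(1,4)R 1/1
(2,1)B 2/3
(2,2)R 1/2
(2,3)R 2/2
(2,4)R 2/2
(3,1)B 1/2
(4,1)R 1/2
(4,2)R 2/2
(4,3)R 2/2
(5,3)R 3/3
(5,4)R 2/2
(6,1)R 1/1
(6,2)R 3/3
(6,3)R 4/4
(6,4)R 2/2
(7,2)R 2/2
(7,3)R 2/2
The smallest same-type fraction is 1/2 at (2,2), which reduces to 1/2. Any threshold above that leaves this student unsatisfied.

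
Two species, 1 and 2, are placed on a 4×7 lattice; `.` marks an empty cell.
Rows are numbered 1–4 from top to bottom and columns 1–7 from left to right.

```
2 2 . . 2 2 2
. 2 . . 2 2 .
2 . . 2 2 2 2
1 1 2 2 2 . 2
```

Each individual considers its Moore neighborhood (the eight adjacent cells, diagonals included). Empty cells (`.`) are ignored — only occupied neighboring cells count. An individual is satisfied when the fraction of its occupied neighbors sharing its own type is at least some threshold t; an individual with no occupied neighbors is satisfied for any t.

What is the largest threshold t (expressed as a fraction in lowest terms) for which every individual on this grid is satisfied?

1/3

Row 1: (1,1)2 2/2 · (1,2)2 2/2 · (1,5)2 3/3 · (1,6)2 4/4 · (1,7)2 2/2
Row 2: (2,2)2 3/3 · (2,5)2 6/6 · (2,6)2 7/7
Row 3: (3,1)2 1/3 · (3,4)2 5/5 · (3,5)2 6/6 · (3,6)2 6/6 · (3,7)2 3/3
Row 4: (4,1)1 1/2 · (4,2)1 1/3 · (4,3)2 2/3 · (4,4)2 4/4 · (4,5)2 4/4 · (4,7)2 2/2
The smallest same-type fraction is 1/3 at (3,1), which reduces to 1/3. Any threshold above that leaves this individual unsatisfied.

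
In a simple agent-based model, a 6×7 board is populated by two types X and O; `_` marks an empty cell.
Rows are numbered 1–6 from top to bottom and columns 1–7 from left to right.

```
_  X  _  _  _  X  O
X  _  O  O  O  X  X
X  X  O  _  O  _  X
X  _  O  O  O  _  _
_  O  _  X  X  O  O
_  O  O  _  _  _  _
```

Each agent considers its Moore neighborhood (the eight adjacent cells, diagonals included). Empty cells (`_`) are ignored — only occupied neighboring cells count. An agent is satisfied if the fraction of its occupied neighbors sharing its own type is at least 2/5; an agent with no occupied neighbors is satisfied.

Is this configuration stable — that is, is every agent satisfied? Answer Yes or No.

No

(1,2)X 1/2 ok
(1,6)X 2/4 ok
(1,7)O 0/3 unhappy
(2,1)X 3/3 ok
(2,3)O 2/4 ok
(2,4)O 4/4 ok
(2,5)O 2/4 ok
(2,6)X 3/6 ok
(2,7)X 3/4 ok
(3,1)X 3/3 ok
(3,2)X 3/6 ok
(3,3)O 4/5 ok
(3,5)O 4/5 ok
(3,7)X 2/2 ok
(4,1)X 2/3 ok
(4,3)O 3/5 ok
(4,4)O 4/6 ok
(4,5)O 3/5 ok
(5,2)O 3/4 ok
(5,4)X 1/5 unhappy
(5,5)X 1/4 unhappy
(5,6)O 2/3 ok
(5,7)O 1/1 ok
(6,2)O 2/2 ok
(6,3)O 2/3 ok
For instance (1,7) has only 0/3 same-type neighbors, below 2/5.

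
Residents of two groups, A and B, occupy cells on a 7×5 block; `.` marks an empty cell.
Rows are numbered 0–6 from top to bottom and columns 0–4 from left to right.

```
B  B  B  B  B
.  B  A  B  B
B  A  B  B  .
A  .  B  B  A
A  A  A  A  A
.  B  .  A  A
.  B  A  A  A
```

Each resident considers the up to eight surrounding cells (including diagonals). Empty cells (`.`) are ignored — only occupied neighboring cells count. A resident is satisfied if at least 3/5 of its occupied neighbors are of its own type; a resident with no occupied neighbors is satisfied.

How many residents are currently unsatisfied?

(0,0)B 2/2 ok
(0,1)B 3/4 ok
(0,2)B 4/5 ok
(0,3)B 4/5 ok
(0,4)B 3/3 ok
(1,1)B 5/7 ok
(1,2)A 1/8 unhappy
(1,3)B 6/7 ok
(1,4)B 4/4 ok
(2,0)B 1/3 unhappy
(2,1)A 2/6 unhappy
(2,2)B 5/7 ok
(2,3)B 5/7 ok
(3,0)A 3/4 ok
(3,2)B 3/7 unhappy
(3,3)B 3/7 unhappy
(3,4)A 2/4 unhappy
(4,0)A 2/3 ok
(4,1)A 3/5 ok
(4,2)A 3/6 unhappy
(4,3)A 5/7 ok
(4,4)A 4/5 ok
(5,1)B 1/5 unhappy
(5,3)A 7/7 ok
(5,4)A 5/5 ok
(6,1)B 1/2 unhappy
(6,2)A 2/4 unhappy
(6,3)A 4/4 ok
(6,4)A 3/3 ok
Unsatisfied: (1,2), (2,0), (2,1), (3,2), (3,3), (3,4), (4,2), (5,1), (6,1), (6,2) — 10 in total.

10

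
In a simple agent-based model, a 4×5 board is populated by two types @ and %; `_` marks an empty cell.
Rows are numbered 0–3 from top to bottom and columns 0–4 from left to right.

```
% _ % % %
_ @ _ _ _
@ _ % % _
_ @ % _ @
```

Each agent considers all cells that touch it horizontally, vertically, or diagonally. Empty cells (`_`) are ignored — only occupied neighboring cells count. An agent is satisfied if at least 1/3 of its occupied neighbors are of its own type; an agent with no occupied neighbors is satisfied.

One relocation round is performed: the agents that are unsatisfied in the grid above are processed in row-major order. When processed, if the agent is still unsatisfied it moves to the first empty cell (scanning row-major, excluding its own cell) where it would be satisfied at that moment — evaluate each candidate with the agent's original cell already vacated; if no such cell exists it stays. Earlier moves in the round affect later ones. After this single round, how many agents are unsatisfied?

0

Initially unsatisfied (in order): (0,0), (1,1), (3,4).
  (0,0) → (0,1).
  (1,1) → (1,0).
  (3,4) → (0,0).
Resulting grid:
@ % % % %
@ _ _ _ _
@ _ % % _
_ @ % _ _
All satisfied now.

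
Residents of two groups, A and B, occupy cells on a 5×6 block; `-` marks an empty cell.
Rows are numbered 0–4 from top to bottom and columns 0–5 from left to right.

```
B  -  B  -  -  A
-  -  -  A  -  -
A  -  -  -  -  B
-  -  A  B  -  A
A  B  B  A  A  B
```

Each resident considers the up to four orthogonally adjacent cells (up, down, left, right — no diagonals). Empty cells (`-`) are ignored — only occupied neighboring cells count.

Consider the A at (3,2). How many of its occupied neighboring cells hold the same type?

0

Occupied neighbors of (3,2): (4,2)=B, (3,3)=B.
Same type (A): 0 of 2.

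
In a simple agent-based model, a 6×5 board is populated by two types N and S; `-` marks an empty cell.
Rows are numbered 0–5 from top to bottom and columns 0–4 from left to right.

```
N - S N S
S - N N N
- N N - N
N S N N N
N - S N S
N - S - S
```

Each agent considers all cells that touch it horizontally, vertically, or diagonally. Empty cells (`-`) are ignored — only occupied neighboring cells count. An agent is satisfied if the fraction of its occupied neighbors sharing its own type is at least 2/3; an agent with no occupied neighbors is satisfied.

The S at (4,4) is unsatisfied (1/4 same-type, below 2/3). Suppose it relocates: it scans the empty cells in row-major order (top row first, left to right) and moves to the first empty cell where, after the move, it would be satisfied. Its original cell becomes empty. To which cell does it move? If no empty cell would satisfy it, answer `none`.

(5,3)

Vacating (4,4). Empty cells in order:
  (0,1): 2/4 same-type → still unsatisfied.
  (1,1): 2/6 same-type → still unsatisfied.
  (2,0): 2/4 same-type → still unsatisfied.
  (2,3): 0/8 same-type → still unsatisfied.
  (4,1): 3/7 same-type → still unsatisfied.
  (5,1): 2/4 same-type → still unsatisfied.
  (5,3): 3/4 same-type → satisfied — stop here.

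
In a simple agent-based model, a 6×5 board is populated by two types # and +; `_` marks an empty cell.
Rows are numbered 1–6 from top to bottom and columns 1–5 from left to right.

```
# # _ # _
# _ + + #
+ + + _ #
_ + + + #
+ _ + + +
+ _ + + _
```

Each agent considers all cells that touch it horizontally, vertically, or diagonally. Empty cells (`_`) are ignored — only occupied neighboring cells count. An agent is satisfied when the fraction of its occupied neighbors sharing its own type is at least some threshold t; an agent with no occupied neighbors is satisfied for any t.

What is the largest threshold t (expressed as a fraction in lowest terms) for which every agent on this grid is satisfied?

1/4

Row 1: (1,1)# 2/2 · (1,2)# 2/3 · (1,4)# 1/3
Row 2: (2,1)# 2/4 · (2,3)+ 3/5 · (2,4)+ 2/5 · (2,5)# 2/3
Row 3: (3,1)+ 2/3 · (3,2)+ 5/6 · (3,3)+ 6/6 · (3,5)# 2/4
Row 4: (4,2)+ 6/6 · (4,3)+ 6/6 · (4,4)+ 5/7 · (4,5)# 1/4
Row 5: (5,1)+ 2/2 · (5,3)+ 6/6 · (5,4)+ 6/7 · (5,5)+ 3/4
Row 6: (6,1)+ 1/1 · (6,3)+ 3/3 · (6,4)+ 4/4
The smallest same-type fraction is 1/4 at (4,5), which reduces to 1/4. Any threshold above that leaves this agent unsatisfied.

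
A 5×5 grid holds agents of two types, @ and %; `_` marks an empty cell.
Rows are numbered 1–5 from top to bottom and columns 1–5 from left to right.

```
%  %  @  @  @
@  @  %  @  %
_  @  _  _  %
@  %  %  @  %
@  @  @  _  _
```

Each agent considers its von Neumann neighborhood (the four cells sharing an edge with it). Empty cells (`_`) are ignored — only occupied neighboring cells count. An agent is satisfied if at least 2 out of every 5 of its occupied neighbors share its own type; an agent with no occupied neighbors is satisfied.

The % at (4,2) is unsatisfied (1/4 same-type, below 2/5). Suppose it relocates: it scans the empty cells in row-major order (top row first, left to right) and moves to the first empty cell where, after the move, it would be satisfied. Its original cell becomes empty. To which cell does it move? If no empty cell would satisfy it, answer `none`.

Vacating (4,2). Empty cells in order:
  (3,1): 0/3 same-type → still unsatisfied.
  (3,3): 2/3 same-type → satisfied — stop here.

(3,3)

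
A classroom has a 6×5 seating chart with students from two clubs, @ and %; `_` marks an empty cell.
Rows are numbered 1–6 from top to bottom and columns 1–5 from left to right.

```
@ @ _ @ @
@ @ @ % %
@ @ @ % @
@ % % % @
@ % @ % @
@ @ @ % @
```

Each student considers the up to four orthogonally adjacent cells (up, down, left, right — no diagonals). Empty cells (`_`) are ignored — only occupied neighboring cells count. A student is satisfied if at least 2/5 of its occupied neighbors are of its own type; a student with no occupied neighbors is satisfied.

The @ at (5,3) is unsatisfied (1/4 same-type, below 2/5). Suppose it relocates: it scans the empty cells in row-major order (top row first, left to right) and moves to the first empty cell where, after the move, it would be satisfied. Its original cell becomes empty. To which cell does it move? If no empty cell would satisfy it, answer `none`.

(1,3)

Vacating (5,3). Empty cells in order:
  (1,3): 3/3 same-type → satisfied — stop here.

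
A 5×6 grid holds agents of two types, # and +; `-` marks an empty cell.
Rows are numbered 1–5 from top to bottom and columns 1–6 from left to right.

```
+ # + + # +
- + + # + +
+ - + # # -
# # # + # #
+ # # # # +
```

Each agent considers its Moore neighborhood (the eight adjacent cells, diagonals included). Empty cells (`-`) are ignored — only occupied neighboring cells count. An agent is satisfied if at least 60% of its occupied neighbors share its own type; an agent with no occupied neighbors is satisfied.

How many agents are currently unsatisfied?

16

Row 1: (1,1)+ 1/2 ✗ · (1,2)# 0/4 ✗ · (1,3)+ 3/5 ✓ · (1,4)+ 3/5 ✓ · (1,5)# 1/5 ✗ · (1,6)+ 2/3 ✓
Row 2: (2,2)+ 5/6 ✓ · (2,3)+ 4/7 ✗ · (2,4)# 3/8 ✗ · (2,5)+ 3/7 ✗ · (2,6)+ 2/4 ✗
Row 3: (3,1)+ 1/3 ✗ · (3,3)+ 3/7 ✗ · (3,4)# 4/8 ✗ · (3,5)# 4/7 ✗
Row 4: (4,1)# 2/4 ✗ · (4,2)# 4/7 ✗ · (4,3)# 5/7 ✓ · (4,4)+ 1/8 ✗ · (4,5)# 5/7 ✓ · (4,6)# 3/4 ✓
Row 5: (5,1)+ 0/3 ✗ · (5,2)# 4/5 ✓ · (5,3)# 4/5 ✓ · (5,4)# 4/5 ✓ · (5,5)# 3/5 ✓ · (5,6)+ 0/3 ✗
Unsatisfied: (1,1), (1,2), (1,5), (2,3), (2,4), (2,5), (2,6), (3,1), (3,3), (3,4), (3,5), (4,1), (4,2), (4,4), (5,1), (5,6) — 16 in total.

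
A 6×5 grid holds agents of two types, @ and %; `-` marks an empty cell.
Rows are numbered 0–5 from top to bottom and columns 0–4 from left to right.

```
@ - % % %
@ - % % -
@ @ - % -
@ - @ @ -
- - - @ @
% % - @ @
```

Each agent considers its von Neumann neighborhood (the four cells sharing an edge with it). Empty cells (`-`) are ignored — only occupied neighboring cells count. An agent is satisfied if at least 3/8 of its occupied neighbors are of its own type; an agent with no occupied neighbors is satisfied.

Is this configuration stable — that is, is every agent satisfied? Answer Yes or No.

(0,0)@ 1/1 satisfied
(0,2)% 2/2 satisfied
(0,3)% 3/3 satisfied
(0,4)% 1/1 satisfied
(1,0)@ 2/2 satisfied
(1,2)% 2/2 satisfied
(1,3)% 3/3 satisfied
(2,0)@ 3/3 satisfied
(2,1)@ 1/1 satisfied
(2,3)% 1/2 satisfied
(3,0)@ 1/1 satisfied
(3,2)@ 1/1 satisfied
(3,3)@ 2/3 satisfied
(4,3)@ 3/3 satisfied
(4,4)@ 2/2 satisfied
(5,0)% 1/1 satisfied
(5,1)% 1/1 satisfied
(5,3)@ 2/2 satisfied
(5,4)@ 2/2 satisfied
All meet the threshold, so the configuration is stable.

Yes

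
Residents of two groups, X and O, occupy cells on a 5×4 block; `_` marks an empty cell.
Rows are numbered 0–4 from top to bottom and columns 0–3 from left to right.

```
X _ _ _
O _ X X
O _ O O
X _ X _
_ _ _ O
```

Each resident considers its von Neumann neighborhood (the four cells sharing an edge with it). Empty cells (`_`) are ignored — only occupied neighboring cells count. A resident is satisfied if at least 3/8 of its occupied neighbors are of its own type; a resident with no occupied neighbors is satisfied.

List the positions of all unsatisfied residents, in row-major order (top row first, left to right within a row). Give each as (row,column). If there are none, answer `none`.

(0,0), (2,2), (3,0), (3,2)

(0,0)X 0/1 ✗
(1,0)O 1/2 ✓
(1,2)X 1/2 ✓
(1,3)X 1/2 ✓
(2,0)O 1/2 ✓
(2,2)O 1/3 ✗
(2,3)O 1/2 ✓
(3,0)X 0/1 ✗
(3,2)X 0/1 ✗
(4,3)O 0/0 ✓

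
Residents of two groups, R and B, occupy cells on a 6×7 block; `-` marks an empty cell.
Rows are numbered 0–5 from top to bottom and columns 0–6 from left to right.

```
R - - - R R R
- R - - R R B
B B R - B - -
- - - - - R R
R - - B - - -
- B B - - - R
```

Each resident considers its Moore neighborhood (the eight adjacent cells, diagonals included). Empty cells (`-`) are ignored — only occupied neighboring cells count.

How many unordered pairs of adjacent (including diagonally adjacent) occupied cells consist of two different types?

Scan each occupied cell's neighbors to the right and below (and the two forward diagonals) so each pair is counted once.
Row 0: R(0,0)–R(1,1)= R(0,4)–R(0,5)= R(0,4)–R(1,4)= R(0,4)–R(1,5)= R(0,5)–R(0,6)= R(0,5)–R(1,5)= R(0,5)–B(1,6)≠ R(0,5)–R(1,4)= R(0,6)–B(1,6)≠ R(0,6)–R(1,5)=  → 2/10 unlike.
Row 1: R(1,1)–B(2,1)≠ R(1,1)–R(2,2)= R(1,1)–B(2,0)≠ R(1,4)–R(1,5)= R(1,4)–B(2,4)≠ R(1,5)–B(1,6)≠ R(1,5)–B(2,4)≠  → 5/7 unlike.
Row 2: B(2,0)–B(2,1)= B(2,1)–R(2,2)≠ B(2,4)–R(3,5)≠  → 2/3 unlike.
Row 3: R(3,5)–R(3,6)=  → 0/1 unlike.
Row 4: R(4,0)–B(5,1)≠ B(4,3)–B(5,2)=  → 1/2 unlike.
Row 5: B(5,1)–B(5,2)=  → 0/1 unlike.
Total adjacent occupied pairs: 24; unlike-type pairs: 10.

10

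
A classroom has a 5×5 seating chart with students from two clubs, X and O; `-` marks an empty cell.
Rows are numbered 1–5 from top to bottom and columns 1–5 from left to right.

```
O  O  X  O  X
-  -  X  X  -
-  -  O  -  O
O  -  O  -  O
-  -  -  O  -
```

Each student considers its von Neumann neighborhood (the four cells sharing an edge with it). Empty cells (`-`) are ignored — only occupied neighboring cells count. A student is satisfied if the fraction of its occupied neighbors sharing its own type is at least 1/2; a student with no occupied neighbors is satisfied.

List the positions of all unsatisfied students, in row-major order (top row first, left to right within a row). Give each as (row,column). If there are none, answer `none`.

(1,3), (1,4), (1,5)

(1,1)O 1/1 ok
(1,2)O 1/2 ok
(1,3)X 1/3 unhappy
(1,4)O 0/3 unhappy
(1,5)X 0/1 unhappy
(2,3)X 2/3 ok
(2,4)X 1/2 ok
(3,3)O 1/2 ok
(3,5)O 1/1 ok
(4,1)O 0/0 ok
(4,3)O 1/1 ok
(4,5)O 1/1 ok
(5,4)O 0/0 ok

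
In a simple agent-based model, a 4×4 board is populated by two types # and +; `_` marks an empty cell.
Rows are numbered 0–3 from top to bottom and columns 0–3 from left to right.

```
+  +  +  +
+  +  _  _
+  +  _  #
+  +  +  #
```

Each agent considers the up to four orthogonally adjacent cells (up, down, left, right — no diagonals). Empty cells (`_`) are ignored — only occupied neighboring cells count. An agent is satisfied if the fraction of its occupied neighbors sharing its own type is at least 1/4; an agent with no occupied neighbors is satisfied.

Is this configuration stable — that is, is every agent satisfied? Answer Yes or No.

Yes

Row 0: (0,0)+ 2/2 ok · (0,1)+ 3/3 ok · (0,2)+ 2/2 ok · (0,3)+ 1/1 ok
Row 1: (1,0)+ 3/3 ok · (1,1)+ 3/3 ok
Row 2: (2,0)+ 3/3 ok · (2,1)+ 3/3 ok · (2,3)# 1/1 ok
Row 3: (3,0)+ 2/2 ok · (3,1)+ 3/3 ok · (3,2)+ 1/2 ok · (3,3)# 1/2 ok
All meet the threshold, so the configuration is stable.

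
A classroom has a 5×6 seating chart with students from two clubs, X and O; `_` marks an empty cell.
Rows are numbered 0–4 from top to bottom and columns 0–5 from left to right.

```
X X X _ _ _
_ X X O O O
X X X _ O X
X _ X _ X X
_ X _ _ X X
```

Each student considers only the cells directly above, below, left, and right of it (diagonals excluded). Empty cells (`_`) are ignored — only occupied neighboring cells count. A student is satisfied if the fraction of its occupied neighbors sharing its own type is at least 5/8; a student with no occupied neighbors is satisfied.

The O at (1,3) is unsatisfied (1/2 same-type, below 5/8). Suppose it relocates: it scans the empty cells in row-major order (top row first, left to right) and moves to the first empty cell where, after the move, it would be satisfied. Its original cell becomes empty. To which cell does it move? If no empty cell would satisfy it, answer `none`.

Vacating (1,3). Empty cells in order:
  (0,3): 0/1 same-type → still unsatisfied.
  (0,4): 1/1 same-type → satisfied — stop here.

(0,4)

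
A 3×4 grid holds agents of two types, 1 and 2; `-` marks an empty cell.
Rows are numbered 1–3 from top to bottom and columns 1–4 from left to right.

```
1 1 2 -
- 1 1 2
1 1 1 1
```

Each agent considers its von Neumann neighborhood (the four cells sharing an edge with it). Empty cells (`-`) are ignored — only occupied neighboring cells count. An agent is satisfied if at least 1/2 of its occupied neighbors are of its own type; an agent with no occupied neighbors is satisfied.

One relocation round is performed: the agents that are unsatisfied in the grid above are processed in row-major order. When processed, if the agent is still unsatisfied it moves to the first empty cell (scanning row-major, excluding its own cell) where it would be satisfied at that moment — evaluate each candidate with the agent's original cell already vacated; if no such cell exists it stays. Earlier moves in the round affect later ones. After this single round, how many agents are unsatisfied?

Initially unsatisfied (in order): (1,3), (2,4).
  (1,3) → (1,4).
  (2,4): no empty cell satisfies it; stays.
Resulting grid:
1 1 - 2
- 1 1 2
1 1 1 1
Unsatisfied now: (2,4).

1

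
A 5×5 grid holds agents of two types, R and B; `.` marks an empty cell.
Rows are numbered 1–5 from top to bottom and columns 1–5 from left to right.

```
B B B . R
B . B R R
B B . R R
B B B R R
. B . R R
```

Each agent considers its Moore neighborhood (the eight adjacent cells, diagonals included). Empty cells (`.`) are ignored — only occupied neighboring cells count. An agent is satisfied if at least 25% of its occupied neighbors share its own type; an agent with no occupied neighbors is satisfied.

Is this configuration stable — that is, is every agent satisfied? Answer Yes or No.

Yes

Row 1: (1,1)B 2/2 satisfied · (1,2)B 4/4 satisfied · (1,3)B 2/3 satisfied · (1,5)R 2/2 satisfied
Row 2: (2,1)B 4/4 satisfied · (2,3)B 3/5 satisfied · (2,4)R 4/6 satisfied · (2,5)R 4/4 satisfied
Row 3: (3,1)B 4/4 satisfied · (3,2)B 6/6 satisfied · (3,4)R 5/7 satisfied · (3,5)R 5/5 satisfied
Row 4: (4,1)B 4/4 satisfied · (4,2)B 5/5 satisfied · (4,3)B 3/6 satisfied · (4,4)R 5/6 satisfied · (4,5)R 5/5 satisfied
Row 5: (5,2)B 3/3 satisfied · (5,4)R 3/4 satisfied · (5,5)R 3/3 satisfied
All meet the threshold, so the configuration is stable.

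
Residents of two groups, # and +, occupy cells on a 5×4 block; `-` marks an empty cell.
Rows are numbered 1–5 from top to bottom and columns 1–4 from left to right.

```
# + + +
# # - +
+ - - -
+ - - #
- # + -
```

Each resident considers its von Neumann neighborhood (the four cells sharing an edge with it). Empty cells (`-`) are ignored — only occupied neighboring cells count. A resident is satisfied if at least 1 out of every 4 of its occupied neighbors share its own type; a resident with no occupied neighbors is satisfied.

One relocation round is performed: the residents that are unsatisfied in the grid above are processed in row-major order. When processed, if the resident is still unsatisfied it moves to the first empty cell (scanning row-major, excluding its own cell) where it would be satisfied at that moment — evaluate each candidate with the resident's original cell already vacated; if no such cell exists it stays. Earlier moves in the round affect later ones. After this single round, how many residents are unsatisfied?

0

Initially unsatisfied (in order): (5,2), (5,3).
  (5,2) → (2,3).
  (5,3): now satisfied by earlier moves; stays.
Resulting grid:
# + + +
# # # +
+ - - -
+ - - #
- - + -
All satisfied now.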